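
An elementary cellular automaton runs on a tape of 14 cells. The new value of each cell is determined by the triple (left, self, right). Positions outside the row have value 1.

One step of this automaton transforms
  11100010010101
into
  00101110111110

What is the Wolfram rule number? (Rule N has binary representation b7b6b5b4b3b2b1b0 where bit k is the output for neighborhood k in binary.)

position 0: 111 → 0  (bit 7 = 0)
position 2: 110 → 1  (bit 6 = 1)
position 10: 101 → 1  (bit 5 = 1)
position 3: 100 → 0  (bit 4 = 0)
position 13: 011 → 0  (bit 3 = 0)
position 6: 010 → 1  (bit 2 = 1)
position 5: 001 → 1  (bit 1 = 1)
position 4: 000 → 1  (bit 0 = 1)
bits b7..b0 = 01100111 = 103

103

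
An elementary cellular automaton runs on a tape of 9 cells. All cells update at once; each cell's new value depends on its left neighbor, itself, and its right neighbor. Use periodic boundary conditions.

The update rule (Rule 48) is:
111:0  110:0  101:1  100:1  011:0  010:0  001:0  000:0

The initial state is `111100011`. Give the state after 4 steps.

000010000
000001000
000000100
000000010

000000010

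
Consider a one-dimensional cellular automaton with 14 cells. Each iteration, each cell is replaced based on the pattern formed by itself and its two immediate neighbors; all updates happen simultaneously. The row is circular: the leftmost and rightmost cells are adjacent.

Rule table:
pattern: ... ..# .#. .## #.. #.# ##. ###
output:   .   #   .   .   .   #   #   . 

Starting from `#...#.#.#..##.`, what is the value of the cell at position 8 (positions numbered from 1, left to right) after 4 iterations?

#

...#.#.#..#.##
..#.#.#..#.#.#
.#.#.#..#.#.#.
#.#.#..#.#.#..
position 8 holds #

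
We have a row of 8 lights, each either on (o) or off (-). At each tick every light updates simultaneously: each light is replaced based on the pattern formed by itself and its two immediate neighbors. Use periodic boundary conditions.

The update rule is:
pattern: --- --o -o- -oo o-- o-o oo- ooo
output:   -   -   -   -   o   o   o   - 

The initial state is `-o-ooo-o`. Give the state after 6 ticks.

--oo-o-o

tick 1: o-o--oo-
tick 2: -o-o--oo
tick 3: o-o-o--o
tick 4: oo-o-o--
tick 5: -oo-o-o-
tick 6: --oo-o-o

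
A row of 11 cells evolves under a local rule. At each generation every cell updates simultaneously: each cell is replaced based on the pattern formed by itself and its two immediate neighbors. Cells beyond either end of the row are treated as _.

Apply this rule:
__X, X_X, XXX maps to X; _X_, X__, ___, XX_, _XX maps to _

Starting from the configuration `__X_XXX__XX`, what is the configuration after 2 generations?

generation 1: _X_X_X__X__
generation 2: X_X_X__X___

X_X_X__X___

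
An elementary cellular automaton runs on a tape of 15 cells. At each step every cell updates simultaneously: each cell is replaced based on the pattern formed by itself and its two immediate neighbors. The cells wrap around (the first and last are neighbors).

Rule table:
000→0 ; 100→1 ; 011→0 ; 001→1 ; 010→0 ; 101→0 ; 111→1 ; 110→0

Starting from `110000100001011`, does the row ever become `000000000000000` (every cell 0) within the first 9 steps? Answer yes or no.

step 1: 101001010010001
step 2: 000110001101010
step 3: 001001010000001
step 4: 110110001000010
step 5: 000001010100100
step 6: 000010000011010
step 7: 000101000100001
step 8: 101000101010010
step 9: 000101000001100
step 9 is 000101000001100, still not uniform 0

no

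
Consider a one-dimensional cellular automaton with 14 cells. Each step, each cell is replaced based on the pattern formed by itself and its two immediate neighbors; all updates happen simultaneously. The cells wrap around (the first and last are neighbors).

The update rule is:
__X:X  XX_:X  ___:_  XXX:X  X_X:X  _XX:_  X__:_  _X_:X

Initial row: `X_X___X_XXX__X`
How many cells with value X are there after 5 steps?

11

step 1: XXX__XXX_XX_X_
step 2: _XX_X_XXX_XXXX
step 3: X_XXXX_XXX_XXX
step 4: XX_XXXX_XXX_XX
step 5: XXX_XXXX_XXX_X
count of X: 11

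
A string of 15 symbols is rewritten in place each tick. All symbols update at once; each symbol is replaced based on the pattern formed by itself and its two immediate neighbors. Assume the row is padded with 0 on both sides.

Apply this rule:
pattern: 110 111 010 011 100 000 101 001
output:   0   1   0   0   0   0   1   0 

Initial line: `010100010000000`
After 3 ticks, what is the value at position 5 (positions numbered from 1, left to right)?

001000000000000
000000000000000
000000000000000
position 5 holds 0

0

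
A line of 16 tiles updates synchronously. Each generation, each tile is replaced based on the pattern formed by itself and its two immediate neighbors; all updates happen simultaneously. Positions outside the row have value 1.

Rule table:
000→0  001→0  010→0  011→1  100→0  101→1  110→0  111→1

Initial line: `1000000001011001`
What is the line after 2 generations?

0000000000110001
0000000000100001

0000000000100001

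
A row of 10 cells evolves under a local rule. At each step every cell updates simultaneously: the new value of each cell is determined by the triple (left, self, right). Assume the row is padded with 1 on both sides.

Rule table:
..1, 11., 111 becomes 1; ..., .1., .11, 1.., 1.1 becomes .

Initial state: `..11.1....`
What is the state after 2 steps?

........1.

.1.1.....1
........1.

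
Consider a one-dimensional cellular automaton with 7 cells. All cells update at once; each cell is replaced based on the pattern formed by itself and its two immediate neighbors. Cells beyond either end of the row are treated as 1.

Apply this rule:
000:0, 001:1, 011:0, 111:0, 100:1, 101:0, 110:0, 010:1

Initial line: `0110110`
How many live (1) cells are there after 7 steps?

step 1: 0000000
step 2: 1000001
step 3: 0100010
step 4: 0110110  (repeats step 0; period 4)
step 7: 0100010
count of 1: 2

2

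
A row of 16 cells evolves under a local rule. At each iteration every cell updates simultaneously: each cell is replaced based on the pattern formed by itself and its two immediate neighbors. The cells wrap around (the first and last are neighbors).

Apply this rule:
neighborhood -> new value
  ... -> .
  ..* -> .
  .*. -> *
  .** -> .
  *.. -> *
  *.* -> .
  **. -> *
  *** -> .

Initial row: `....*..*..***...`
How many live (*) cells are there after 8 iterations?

6

....**.**...**..
.....*..**...**.
.....**..**...**
*.....**..**...*
**.....**..**...
.**.....**..**..
..**.....**..**.
...**.....**..**
count of *: 6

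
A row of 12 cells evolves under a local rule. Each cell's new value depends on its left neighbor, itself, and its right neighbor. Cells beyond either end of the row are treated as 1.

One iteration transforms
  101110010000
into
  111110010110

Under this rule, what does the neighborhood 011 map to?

At position 2 the neighborhood is 011; the next row has 1 there.

1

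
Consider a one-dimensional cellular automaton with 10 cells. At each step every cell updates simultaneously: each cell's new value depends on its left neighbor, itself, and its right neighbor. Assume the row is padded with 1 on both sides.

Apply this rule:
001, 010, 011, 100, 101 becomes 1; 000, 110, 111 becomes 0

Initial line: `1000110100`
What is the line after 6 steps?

step 1: 0101101111
step 2: 1111011000
step 3: 0000110101
step 4: 1001101111
step 5: 0111011000
step 6: 1100110101

1100110101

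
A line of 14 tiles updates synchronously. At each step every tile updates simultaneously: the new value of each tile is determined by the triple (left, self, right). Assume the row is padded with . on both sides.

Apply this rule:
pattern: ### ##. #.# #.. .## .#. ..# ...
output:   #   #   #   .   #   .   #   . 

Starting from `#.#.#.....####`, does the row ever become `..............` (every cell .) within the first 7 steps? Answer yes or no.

step 1: .#.#.....#####
step 2: #.#.....######
step 3: .#.....#######
step 4: #.....########
step 5: .....#########
step 6: ....##########
step 7: ...###########
step 7 is ...###########, still not uniform .

no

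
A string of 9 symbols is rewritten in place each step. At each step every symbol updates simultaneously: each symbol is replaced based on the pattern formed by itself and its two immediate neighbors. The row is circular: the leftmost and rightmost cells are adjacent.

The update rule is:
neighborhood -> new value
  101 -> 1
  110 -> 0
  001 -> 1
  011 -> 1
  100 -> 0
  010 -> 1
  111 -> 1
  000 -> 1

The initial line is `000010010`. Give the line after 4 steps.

110110111

111110110
111101101
111011011
110110111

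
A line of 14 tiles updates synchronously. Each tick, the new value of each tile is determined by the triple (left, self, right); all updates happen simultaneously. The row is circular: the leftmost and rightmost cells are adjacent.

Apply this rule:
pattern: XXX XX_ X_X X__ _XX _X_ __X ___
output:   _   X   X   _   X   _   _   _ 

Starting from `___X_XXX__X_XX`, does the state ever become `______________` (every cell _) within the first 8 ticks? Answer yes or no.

yes

____XX_X___XXX
____XXX____X_X
____X_X_____X_
_____X________
______________
all cells are _ at tick 5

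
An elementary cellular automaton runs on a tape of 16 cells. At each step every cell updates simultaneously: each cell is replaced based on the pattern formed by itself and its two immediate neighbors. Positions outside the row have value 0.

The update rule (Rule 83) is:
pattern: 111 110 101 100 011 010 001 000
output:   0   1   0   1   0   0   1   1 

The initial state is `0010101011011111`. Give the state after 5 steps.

1000000100000100

1100000001000001
0111111110111110
1000000010000011
0111111101111101
1000000100000100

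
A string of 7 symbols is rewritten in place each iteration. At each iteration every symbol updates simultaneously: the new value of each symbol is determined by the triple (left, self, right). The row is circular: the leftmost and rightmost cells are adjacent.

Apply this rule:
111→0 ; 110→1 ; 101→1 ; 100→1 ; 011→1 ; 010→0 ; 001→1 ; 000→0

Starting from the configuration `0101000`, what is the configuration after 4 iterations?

1101100

iteration 1: 1010100
iteration 2: 0101011
iteration 3: 1010111
iteration 4: 1101100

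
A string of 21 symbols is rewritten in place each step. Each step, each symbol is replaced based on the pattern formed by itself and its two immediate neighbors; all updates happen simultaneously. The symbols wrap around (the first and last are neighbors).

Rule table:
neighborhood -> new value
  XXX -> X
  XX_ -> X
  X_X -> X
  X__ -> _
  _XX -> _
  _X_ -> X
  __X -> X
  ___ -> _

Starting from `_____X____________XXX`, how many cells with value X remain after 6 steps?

____XX___________X_XX
___X_X__________XXX_X
__XXXX_________X_XXXX
_X_XXX________XXX_XXX
XXX_XX_______X_XXX_XX
XXXX_X______XXX_XXX_X
count of X: 12

12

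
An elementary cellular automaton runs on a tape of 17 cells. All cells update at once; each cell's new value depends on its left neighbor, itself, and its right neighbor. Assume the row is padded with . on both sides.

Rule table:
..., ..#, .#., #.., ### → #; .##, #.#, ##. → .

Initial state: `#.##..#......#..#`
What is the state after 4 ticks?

#..###.#######..#

#...#############
####.###########.
.##...#########.#
#..###.#######..#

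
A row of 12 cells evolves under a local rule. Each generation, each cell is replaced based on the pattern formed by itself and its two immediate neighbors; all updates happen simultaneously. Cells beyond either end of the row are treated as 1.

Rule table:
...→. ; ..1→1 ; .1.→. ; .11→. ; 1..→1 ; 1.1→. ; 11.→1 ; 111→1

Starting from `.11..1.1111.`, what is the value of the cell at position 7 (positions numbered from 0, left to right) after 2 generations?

..111...111.
11.111.1.11.
position 7 holds 1

1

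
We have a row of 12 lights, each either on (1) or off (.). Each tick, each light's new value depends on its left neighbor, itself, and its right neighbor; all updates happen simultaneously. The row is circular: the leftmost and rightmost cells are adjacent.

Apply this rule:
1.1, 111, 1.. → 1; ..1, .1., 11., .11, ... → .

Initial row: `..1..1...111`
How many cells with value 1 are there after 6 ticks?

1..1..1...1.
.1..1..1...1
1.1..1..1...
.1.1..1..1..
..1.1..1..1.
...1.1..1..1
count of 1: 4

4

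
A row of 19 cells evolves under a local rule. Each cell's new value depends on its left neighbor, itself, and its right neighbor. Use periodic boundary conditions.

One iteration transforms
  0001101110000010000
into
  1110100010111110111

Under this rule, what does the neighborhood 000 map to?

At position 0 the neighborhood is 000; the next row has 1 there.

1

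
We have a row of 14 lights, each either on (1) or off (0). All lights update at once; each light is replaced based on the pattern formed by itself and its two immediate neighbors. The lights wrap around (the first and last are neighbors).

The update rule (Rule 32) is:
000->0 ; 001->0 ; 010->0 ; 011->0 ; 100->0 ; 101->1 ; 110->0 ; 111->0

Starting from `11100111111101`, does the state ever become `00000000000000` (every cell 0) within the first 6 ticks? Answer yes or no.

tick 1: 00000000000010
tick 2: 00000000000000
all cells are 0 at tick 2

yes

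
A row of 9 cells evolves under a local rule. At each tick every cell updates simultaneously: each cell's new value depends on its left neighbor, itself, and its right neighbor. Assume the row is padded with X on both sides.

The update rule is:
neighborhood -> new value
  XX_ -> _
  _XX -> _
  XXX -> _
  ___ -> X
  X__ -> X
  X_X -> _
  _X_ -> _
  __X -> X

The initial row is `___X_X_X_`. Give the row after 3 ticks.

XXX______

XXX______
___XXXXXX
XXX______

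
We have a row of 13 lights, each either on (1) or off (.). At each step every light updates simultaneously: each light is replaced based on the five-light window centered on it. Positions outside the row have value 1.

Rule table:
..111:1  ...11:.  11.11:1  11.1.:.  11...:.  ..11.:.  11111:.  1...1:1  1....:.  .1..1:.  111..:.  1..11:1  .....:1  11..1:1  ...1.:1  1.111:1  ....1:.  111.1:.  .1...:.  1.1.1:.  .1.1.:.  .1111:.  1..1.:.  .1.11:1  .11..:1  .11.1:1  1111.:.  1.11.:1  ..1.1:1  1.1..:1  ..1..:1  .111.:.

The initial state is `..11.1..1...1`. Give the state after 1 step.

11.1.1..1.1.1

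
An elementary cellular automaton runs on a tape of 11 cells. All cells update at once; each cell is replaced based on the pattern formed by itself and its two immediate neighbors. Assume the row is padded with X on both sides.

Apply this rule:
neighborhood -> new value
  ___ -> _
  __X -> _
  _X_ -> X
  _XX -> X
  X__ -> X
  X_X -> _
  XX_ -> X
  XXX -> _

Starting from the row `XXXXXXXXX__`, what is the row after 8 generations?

________XX_
X_______XX_
XX______XX_
_XX_____XX_
_XXX____XX_
_X_XX___XX_
_X_XXX__XX_
_X_X_XX_XX_

_X_X_XX_XX_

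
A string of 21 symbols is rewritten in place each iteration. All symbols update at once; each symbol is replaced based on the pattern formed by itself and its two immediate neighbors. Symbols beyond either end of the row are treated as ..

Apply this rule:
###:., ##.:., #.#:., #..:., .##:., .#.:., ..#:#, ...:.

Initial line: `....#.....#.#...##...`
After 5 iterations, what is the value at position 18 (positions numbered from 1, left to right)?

.

iteration 1: ...#.....#.....#.....
iteration 2: ..#.....#.....#......
iteration 3: .#.....#.....#.......
iteration 4: #.....#.....#........
iteration 5: .....#.....#.........
position 18 holds .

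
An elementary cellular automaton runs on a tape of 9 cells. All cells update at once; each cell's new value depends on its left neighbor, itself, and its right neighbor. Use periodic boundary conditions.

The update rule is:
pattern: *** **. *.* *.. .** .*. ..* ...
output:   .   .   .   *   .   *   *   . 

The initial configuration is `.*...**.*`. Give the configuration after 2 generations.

....**.**

generation 1: .**.*...*
generation 2: ....**.**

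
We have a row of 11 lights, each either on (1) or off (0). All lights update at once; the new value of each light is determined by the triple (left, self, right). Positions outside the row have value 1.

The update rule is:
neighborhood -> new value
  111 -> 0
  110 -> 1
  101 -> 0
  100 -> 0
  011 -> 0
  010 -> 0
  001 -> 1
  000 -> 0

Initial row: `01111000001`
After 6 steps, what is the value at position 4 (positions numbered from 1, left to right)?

00001000010
00010000100
00100001001
01000010010
00000100100
00001001001
position 4 holds 0

0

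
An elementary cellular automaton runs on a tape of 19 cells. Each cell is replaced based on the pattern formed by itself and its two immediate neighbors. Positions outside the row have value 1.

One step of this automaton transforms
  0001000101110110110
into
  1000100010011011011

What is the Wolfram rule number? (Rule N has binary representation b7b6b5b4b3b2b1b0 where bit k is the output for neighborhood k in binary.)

position 10: 111 → 0  (bit 7 = 0)
position 11: 110 → 1  (bit 6 = 1)
position 8: 101 → 1  (bit 5 = 1)
position 0: 100 → 1  (bit 4 = 1)
position 9: 011 → 0  (bit 3 = 0)
position 3: 010 → 0  (bit 2 = 0)
position 2: 001 → 0  (bit 1 = 0)
position 1: 000 → 0  (bit 0 = 0)
bits b7..b0 = 01110000 = 112

112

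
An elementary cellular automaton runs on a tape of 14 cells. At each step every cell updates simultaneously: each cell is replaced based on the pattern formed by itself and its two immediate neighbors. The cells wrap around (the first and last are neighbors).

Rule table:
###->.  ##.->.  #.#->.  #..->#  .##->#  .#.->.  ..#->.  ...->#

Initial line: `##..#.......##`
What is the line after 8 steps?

....###.#.....

..#..######.#.
#..#.#.......#
.#....######.#
..###.#.......
#.#....#######
...###.#......
##.#....######
....###.#.....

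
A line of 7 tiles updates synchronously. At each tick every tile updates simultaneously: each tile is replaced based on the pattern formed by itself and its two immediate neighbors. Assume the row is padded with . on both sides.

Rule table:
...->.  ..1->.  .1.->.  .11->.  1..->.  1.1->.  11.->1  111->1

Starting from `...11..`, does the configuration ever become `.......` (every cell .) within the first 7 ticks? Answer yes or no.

yes

tick 1: ....1..
tick 2: .......
all cells are . at tick 2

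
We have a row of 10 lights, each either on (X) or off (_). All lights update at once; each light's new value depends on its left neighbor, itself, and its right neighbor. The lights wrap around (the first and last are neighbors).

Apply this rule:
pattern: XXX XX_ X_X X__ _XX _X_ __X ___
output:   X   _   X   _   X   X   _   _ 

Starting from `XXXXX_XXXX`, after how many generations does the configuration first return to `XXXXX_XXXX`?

10

generation 1: XXXX_XXXXX
generation 2: XXX_XXXXXX
generation 3: XX_XXXXXXX
generation 4: X_XXXXXXXX
generation 5: _XXXXXXXXX
generation 6: XXXXXXXXX_
generation 7: XXXXXXXX_X
generation 8: XXXXXXX_XX
generation 9: XXXXXX_XXX
generation 10: XXXXX_XXXX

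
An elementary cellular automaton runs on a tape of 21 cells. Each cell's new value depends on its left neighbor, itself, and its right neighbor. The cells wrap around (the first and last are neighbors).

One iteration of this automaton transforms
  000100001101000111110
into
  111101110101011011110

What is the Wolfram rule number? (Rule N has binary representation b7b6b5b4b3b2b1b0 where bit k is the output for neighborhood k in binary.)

199

position 16: 111 → 1  (bit 7 = 1)
position 9: 110 → 1  (bit 6 = 1)
position 10: 101 → 0  (bit 5 = 0)
position 4: 100 → 0  (bit 4 = 0)
position 8: 011 → 0  (bit 3 = 0)
position 3: 010 → 1  (bit 2 = 1)
position 2: 001 → 1  (bit 1 = 1)
position 0: 000 → 1  (bit 0 = 1)
bits b7..b0 = 11000111 = 199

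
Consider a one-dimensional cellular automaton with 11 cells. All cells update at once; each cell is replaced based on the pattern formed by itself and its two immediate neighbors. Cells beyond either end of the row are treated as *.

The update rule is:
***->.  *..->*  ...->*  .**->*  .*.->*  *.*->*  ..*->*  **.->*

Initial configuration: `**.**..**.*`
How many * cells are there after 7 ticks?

.**********
**.........
.**********  (repeats tick 1; period 2)
tick 7: .**********
count of *: 10

10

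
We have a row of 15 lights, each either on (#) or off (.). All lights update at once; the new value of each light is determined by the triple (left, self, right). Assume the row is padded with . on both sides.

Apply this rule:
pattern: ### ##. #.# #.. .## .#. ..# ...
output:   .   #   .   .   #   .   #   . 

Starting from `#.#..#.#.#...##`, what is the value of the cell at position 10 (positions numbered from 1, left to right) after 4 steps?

....#.......###
...#.......##.#
..#.......###..
.#.......##.#..
position 10 holds #

#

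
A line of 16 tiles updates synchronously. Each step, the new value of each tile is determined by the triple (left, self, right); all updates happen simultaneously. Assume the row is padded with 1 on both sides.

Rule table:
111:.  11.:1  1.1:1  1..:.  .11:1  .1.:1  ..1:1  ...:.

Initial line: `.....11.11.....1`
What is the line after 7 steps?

....111111....11
...11....1...11.
..111...11..1111
.11.1..111.11...
11111.11.1111..1
....111111..1.11
...11....1.1111.

...11....1.1111.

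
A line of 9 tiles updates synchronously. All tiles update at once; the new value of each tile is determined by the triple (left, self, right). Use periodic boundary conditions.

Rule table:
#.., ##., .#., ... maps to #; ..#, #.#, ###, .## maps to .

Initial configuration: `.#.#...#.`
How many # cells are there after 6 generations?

3

.#.###.##
.#...#..#
.###.##.#
...#..#.#
##.##.#.#
.#..#.#..
count of #: 3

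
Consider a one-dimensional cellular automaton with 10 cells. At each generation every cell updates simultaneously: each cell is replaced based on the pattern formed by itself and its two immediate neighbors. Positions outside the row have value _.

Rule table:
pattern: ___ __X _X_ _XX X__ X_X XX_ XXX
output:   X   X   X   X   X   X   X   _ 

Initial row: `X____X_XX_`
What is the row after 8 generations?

generation 1: XXXXXXXXXX
generation 2: X________X
generation 3: XXXXXXXXXX  (repeats generation 1; period 2)
generation 8: X________X

X________X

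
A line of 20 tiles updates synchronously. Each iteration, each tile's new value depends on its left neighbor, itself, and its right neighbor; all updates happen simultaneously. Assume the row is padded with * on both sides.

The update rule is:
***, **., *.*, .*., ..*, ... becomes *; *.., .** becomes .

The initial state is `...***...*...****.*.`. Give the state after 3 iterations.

**.**.**.***.**.****

.**.**.***.**.******
*.**.**.***.**.*****
**.**.**.***.**.****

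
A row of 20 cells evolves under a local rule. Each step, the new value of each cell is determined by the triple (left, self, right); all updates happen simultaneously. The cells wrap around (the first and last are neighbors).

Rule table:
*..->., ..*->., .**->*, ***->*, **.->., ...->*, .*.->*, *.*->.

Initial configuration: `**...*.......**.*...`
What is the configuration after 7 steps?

*..*.*.*.*.*.*..*.*.

step 1: *..*.*.*****.*..*.*.
step 2: *..*.*.****..*..*.*.
step 3: *..*.*.***...*..*.*.
step 4: *..*.*.**..*.*..*.*.
step 5: *..*.*.*...*.*..*.*.
step 6: *..*.*.*.*.*.*..*.*.
step 7: *..*.*.*.*.*.*..*.*.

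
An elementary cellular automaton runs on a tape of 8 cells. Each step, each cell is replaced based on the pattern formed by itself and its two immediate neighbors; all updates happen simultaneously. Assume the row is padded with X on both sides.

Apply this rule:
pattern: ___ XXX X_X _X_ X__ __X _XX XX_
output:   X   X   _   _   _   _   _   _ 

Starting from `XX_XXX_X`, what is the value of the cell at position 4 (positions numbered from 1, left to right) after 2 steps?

_

step 1: X___X___
step 2: __X___X_
position 4 holds _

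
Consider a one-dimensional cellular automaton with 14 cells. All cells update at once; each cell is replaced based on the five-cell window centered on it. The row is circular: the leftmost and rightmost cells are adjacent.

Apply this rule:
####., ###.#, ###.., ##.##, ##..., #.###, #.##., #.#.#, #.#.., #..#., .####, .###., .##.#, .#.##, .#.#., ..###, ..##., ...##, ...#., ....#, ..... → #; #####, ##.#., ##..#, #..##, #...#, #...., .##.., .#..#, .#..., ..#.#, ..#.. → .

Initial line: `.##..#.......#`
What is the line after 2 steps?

##..#...#####.
#..#...###.###

#..#...###.###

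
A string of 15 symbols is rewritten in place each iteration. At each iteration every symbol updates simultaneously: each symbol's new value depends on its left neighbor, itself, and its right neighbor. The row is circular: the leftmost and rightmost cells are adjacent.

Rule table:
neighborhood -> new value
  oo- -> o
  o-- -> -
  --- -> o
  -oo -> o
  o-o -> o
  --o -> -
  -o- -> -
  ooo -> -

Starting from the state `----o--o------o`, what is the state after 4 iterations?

o---o--oo-oo--o

-oo------oooo--
-oo-oooo-o--o-o
ooooo--oo----o-
o---o--oo-oo--o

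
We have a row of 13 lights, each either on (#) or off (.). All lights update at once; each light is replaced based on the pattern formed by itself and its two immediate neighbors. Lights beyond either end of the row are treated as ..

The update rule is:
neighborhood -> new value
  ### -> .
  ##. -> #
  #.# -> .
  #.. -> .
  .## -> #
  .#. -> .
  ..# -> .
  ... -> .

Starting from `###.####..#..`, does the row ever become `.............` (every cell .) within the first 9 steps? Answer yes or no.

#.#.#..#.....
.............
all cells are . at step 2

yes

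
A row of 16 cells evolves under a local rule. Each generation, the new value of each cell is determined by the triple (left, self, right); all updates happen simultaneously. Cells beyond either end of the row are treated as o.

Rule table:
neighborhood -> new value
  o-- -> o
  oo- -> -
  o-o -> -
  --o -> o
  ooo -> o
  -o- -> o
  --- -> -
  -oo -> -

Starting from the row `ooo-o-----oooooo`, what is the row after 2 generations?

generation 1: oo--oo---o-ooooo
generation 2: o-oo--o-oo--oooo

o-oo--o-oo--oooo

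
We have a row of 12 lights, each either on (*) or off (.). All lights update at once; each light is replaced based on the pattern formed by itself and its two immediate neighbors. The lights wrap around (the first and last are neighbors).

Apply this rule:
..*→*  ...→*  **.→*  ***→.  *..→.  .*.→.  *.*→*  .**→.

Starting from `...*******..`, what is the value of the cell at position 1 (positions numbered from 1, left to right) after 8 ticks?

tick 1: ***......*.*
tick 2: ..*.*****.*.
tick 3: **.*....**..
tick 4: .**..***.*.*
tick 5: *.*.*..**.*.
tick 6: .*.*..*.**.*
tick 7: *.*..*.*.**.
tick 8: .*..*.*.*.**
position 1 holds .

.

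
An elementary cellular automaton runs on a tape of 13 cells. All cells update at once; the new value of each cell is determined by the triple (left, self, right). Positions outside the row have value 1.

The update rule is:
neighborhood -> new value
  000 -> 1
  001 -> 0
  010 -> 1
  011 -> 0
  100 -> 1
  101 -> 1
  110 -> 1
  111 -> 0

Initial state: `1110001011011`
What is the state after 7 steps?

0011101101100
1000110110110
1110011011011
0011001101100
1001100110110
1100110011011
0110011001100

0110011001100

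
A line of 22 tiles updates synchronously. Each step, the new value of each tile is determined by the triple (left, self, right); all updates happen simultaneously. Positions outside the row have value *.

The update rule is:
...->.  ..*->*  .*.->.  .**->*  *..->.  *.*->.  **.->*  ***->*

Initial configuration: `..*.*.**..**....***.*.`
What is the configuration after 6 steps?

step 1: .*....**.***...****...
step 2: .....***.***..*****..*
step 3: ....****.***.******.**
step 4: ...*****.***.******.**
step 5: ..******.***.******.**
step 6: .*******.***.******.**

.*******.***.******.**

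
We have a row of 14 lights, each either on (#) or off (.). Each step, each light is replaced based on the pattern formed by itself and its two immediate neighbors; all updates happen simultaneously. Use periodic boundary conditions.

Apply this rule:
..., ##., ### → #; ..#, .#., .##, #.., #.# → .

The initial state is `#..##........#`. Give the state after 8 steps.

.#####..##.##.

#...#.######..
..#....#####..
#...##..####.#
#.#..#...###..
.......#..##..
######.....#.#
######.###....
.#####..##.##.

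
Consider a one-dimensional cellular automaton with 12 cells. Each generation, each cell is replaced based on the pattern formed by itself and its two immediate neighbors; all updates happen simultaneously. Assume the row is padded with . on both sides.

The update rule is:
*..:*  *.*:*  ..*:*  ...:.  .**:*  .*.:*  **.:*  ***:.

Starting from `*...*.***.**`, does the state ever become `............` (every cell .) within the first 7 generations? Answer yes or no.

no

**.****.****
****..***..*
*..****.****
****..***..*  (repeats generation 2; period 2)
generation 7: *..****.****
generation 7 is *..****.****, still not uniform .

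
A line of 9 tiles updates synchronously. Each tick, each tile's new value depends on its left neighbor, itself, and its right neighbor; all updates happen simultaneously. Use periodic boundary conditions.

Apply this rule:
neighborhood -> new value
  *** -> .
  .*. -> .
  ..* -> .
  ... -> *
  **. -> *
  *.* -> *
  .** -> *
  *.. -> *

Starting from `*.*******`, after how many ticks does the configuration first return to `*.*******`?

tick 1: ***......
tick 2: *.******.
tick 3: .**....**
tick 4: ******.**
tick 5: .....***.
tick 6: ****.*.**
tick 7: ...**.**.
tick 8: **.******
tick 9: .***.....
tick 10: .*.******
tick 11: *.**....*
tick 12: *******.*
tick 13: ......***
tick 14: *****.*.*
tick 15: ....**.**
tick 16: ***.*****
tick 17: ..***....
tick 18: *.*.*****
tick 19: **.**....
tick 20: ********.
tick 21: *......**
tick 22: ******.*.
tick 23: *....**.*
tick 24: ****.****
tick 25: ...***...
tick 26: **.*.****
tick 27: .**.**...
tick 28: .********
tick 29: **......*
tick 30: .******.*
tick 31: **....**.
tick 32: *****.***
tick 33: ....***..
tick 34: ***.*.***
tick 35: ..**.**..
tick 36: *.*******

36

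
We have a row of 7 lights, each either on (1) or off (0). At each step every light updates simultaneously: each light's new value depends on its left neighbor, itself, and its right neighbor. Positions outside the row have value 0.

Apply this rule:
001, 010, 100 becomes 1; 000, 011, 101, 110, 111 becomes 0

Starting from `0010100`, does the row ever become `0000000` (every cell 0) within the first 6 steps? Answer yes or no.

no

0110110
1000001
1100011
0010100  (repeats step 0; period 4)
step 6: 1000001
step 6 is 1000001, still not uniform 0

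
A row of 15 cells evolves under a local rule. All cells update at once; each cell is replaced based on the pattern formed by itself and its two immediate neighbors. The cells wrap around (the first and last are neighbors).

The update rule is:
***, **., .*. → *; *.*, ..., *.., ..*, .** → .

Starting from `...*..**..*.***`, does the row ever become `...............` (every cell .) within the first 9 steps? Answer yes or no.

...*...*..*..**
...*...*..*...*
...*...*..*...*  (fixed point — unchanged through step 9)
step 9 is ...*...*..*...*, still not uniform .

no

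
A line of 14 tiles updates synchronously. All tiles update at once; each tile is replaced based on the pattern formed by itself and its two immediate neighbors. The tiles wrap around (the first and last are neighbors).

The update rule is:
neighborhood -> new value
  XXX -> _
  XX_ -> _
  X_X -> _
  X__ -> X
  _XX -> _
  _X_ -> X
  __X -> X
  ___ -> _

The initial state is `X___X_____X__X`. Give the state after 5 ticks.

_____X___X____

_X_XXX___XXXX_
XX____X_X____X
__X__XX_XX__X_
_XXXX_____XXXX
_____X___X____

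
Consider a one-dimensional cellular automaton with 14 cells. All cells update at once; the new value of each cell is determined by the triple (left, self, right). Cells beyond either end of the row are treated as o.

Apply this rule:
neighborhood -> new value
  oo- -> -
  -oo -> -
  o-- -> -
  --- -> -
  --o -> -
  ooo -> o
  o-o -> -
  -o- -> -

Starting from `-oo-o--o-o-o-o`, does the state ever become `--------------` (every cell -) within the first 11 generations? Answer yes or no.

yes

--------------
all cells are - at generation 1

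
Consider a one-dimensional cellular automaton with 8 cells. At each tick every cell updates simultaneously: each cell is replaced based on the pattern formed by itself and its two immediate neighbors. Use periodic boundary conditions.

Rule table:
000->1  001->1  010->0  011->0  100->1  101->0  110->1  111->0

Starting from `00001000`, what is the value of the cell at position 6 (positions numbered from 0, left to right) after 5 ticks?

1

tick 1: 11110111
tick 2: 00010000
tick 3: 11101111
tick 4: 00100000
tick 5: 11011111
position 6 holds 1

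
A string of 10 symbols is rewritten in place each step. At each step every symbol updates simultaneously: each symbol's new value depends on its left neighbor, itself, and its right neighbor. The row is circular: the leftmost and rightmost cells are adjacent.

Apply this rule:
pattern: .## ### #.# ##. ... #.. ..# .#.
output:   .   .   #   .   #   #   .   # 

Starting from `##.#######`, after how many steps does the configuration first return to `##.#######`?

20

..#.......
#.########
.#........
.#########
#.........
#########.
.........#
########.#
........#.
#######.##
.......#..
######.###
......#...
#####.####
.....#....
####.#####
....#.....
###.######
...#......
##.#######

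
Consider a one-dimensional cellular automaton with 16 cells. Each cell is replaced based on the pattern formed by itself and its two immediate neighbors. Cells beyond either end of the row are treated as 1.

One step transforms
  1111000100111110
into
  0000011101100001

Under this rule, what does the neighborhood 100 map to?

At position 4 the neighborhood is 100; the next row has 0 there.

0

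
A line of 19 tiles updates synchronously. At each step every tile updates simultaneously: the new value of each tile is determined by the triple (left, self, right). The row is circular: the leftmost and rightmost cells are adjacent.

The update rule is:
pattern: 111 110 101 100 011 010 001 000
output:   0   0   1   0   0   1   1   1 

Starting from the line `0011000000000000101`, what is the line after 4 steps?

step 1: 0100011111111111111
step 2: 1101100000000000000
step 3: 0010001111111111111
step 4: 0110110000000000000

0110110000000000000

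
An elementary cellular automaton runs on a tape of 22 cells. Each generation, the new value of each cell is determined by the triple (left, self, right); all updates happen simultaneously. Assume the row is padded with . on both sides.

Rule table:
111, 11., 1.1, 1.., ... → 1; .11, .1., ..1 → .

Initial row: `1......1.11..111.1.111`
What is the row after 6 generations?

generation 1: .11111..1.11..111.1.11
generation 2: ..11111..1.11..111.1.1
generation 3: 1..11111..1.11..111.1.
generation 4: .1..11111..1.11..111.1
generation 5: ..1..11111..1.11..111.
generation 6: 1..1..11111..1.11..111

1..1..11111..1.11..111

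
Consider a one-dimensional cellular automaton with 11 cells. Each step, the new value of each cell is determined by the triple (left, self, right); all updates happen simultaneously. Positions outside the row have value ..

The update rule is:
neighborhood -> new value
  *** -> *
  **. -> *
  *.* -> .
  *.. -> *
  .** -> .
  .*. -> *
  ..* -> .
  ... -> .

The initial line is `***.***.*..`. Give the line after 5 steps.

....**..*.*

.**..**.**.
..**..*..**
...**.**..*
....*..**.*
....**..*.*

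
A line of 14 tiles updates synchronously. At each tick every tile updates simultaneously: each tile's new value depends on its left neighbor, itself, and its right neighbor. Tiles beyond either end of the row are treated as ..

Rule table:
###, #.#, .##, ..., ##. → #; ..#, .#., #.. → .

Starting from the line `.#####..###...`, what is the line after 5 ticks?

.#####..###.##
.#####..######
.#####..######  (fixed point — unchanged through tick 5)

.#####..######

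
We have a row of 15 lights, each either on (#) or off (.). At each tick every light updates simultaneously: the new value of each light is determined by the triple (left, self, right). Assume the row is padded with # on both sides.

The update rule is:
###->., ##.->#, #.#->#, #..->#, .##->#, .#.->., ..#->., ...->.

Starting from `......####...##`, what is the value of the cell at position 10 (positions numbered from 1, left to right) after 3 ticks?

tick 1: #.....#..##..#.
tick 2: ##.....#.###..#
tick 3: .##.....##.##.#
position 10 holds #

#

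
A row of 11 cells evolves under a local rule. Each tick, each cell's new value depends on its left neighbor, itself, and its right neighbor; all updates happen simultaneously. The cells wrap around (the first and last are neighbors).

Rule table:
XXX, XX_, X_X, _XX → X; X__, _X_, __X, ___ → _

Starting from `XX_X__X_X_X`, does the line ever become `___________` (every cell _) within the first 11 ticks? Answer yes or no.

tick 1: XXX____X_XX
tick 2: XXX_____XXX
tick 3: XXX_____XXX  (fixed point — unchanged through tick 11)
tick 11 is XXX_____XXX, still not uniform _

no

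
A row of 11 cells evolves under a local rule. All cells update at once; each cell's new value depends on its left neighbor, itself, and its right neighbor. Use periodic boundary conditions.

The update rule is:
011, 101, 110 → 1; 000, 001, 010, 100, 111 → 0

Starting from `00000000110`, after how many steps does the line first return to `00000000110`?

1

00000000110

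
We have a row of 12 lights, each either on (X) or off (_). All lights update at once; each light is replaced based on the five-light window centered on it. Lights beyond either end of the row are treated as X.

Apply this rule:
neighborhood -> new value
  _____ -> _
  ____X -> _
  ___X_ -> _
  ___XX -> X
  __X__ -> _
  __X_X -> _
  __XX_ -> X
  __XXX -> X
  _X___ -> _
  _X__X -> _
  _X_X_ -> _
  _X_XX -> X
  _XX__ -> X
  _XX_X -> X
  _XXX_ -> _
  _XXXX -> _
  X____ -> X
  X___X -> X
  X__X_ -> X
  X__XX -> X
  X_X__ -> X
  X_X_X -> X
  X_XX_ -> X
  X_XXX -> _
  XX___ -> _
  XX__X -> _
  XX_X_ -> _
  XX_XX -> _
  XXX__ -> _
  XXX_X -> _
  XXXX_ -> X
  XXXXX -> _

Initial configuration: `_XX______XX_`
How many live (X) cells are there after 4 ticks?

7

_XX_X___XXX_
_XX_X_XXX___
_XX_XX____XX
_XX_XX_X_XX_
count of X: 7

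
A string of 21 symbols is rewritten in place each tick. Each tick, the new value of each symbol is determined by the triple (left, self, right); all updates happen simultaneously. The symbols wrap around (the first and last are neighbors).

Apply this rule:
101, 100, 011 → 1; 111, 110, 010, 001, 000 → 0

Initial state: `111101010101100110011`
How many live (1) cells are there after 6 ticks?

000010101011010101010
000001010110101010101
100000101101010101010
010000011010101010101
101000010101010101010
010100001010101010101
count of 1: 9

9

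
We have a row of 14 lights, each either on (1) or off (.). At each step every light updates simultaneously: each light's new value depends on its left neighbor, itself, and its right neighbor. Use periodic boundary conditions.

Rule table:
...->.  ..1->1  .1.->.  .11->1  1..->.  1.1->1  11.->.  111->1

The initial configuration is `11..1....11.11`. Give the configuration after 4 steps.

1....11.1111..

1..1....11.111
..1....11.1111
.1....11.1111.
1....11.1111..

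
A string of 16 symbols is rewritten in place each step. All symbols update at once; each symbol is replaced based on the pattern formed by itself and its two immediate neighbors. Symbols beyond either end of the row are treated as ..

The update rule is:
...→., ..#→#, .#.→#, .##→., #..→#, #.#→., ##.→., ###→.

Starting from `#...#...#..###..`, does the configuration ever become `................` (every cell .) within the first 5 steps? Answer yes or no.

no

##.###.####...#.
...........#.###
..........##....
.........#..#...
........######..
step 5 is ........######.., still not uniform .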